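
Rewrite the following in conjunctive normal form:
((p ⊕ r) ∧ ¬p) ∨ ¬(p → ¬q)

(p ∨ r) ∧ (¬p ∨ q)

((p ⊕ r) ∧ ¬p) ∨ ¬(p → ¬q)
⇔ ((p ∨ r) ∧ ¬(p ∧ r) ∧ ¬p) ∨ ¬(p → ¬q)   [expand ⊕]
⇔ ((p ∨ r) ∧ ¬(p ∧ r) ∧ ¬p) ∨ ¬(¬p ∨ ¬q)   [eliminate →]
⇔ ((p ∨ r) ∧ (¬p ∨ ¬r) ∧ ¬p) ∨ ¬(¬p ∨ ¬q)   [De Morgan]
⇔ ((p ∨ r) ∧ (¬p ∨ ¬r) ∧ ¬p) ∨ (¬¬p ∧ ¬¬q)   [De Morgan]
⇔ ((p ∨ r) ∧ (¬p ∨ ¬r) ∧ ¬p) ∨ (p ∧ ¬¬q)   [double negation]
⇔ ((p ∨ r) ∧ (¬p ∨ ¬r) ∧ ¬p) ∨ (p ∧ q)   [double negation]
⇔ (p ∨ r ∨ p) ∧ (p ∨ r ∨ q) ∧ (¬p ∨ ¬r ∨ p) ∧ (¬p ∨ ¬r ∨ q) ∧ (¬p ∨ p) ∧ (¬p ∨ q)   [distribute ∨ over ∧]
⇔ (p ∨ r) ∧ (¬p ∨ q)   [simplify]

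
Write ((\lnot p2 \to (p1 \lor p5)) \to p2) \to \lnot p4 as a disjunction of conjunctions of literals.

(p1 \land \lnot p2) \lor (p5 \land \lnot p2) \lor \lnot p4

((\lnot p2 \to (p1 \lor p5)) \to p2) \to \lnot p4
≡ \lnot ((\lnot p2 \to (p1 \lor p5)) \to p2) \lor \lnot p4   [eliminate \to]
≡ \lnot (\lnot (\lnot p2 \to (p1 \lor p5)) \lor p2) \lor \lnot p4   [eliminate \to]
≡ \lnot (\lnot (\lnot \lnot p2 \lor p1 \lor p5) \lor p2) \lor \lnot p4   [eliminate \to]
≡ (\lnot \lnot (\lnot \lnot p2 \lor p1 \lor p5) \land \lnot p2) \lor \lnot p4   [De Morgan]
≡ ((\lnot \lnot p2 \lor p1 \lor p5) \land \lnot p2) \lor \lnot p4   [double negation]
≡ ((p2 \lor p1 \lor p5) \land \lnot p2) \lor \lnot p4   [double negation]
≡ (p2 \land \lnot p2) \lor (p1 \land \lnot p2) \lor (p5 \land \lnot p2) \lor \lnot p4   [distribute \land over \lor]
≡ (p1 \land \lnot p2) \lor (p5 \land \lnot p2) \lor \lnot p4   [simplify]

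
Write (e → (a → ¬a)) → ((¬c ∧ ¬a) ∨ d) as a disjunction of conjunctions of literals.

(e → (a → ¬a)) → ((¬c ∧ ¬a) ∨ d)
= ¬(e → (a → ¬a)) ∨ (¬c ∧ ¬a) ∨ d   (eliminate →)
= ¬(¬e ∨ (a → ¬a)) ∨ (¬c ∧ ¬a) ∨ d   (eliminate →)
= ¬(¬e ∨ ¬a ∨ ¬a) ∨ (¬c ∧ ¬a) ∨ d   (eliminate →)
= (¬¬e ∧ ¬¬a ∧ ¬¬a) ∨ (¬c ∧ ¬a) ∨ d   (De Morgan)
= (e ∧ ¬¬a ∧ ¬¬a) ∨ (¬c ∧ ¬a) ∨ d   (double negation)
= (e ∧ a ∧ ¬¬a) ∨ (¬c ∧ ¬a) ∨ d   (double negation)
= (e ∧ a ∧ a) ∨ (¬c ∧ ¬a) ∨ d   (double negation)
= (e ∧ a) ∨ (¬c ∧ ¬a) ∨ d   (simplify)

(e ∧ a) ∨ (¬c ∧ ¬a) ∨ d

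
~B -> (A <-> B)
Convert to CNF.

~B -> (A <-> B)
≡ ~~B | (A <-> B)   (eliminate ->)
≡ ~~B | ((A -> B) & (B -> A))   (eliminate <->)
≡ ~~B | ((~A | B) & (B -> A))   (eliminate ->)
≡ ~~B | ((~A | B) & (~B | A))   (eliminate ->)
≡ B | ((~A | B) & (~B | A))   (double negation)
≡ (B | ~A | B) & (B | ~B | A)   (distribute | over &)
≡ B | ~A   (simplify)

B | ~A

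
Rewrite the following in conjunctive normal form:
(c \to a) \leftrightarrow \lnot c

(c \to a) \leftrightarrow \lnot c
⇔ ((c \to a) \to \lnot c) \land (\lnot c \to (c \to a))
⇔ (\lnot (c \to a) \lor \lnot c) \land (\lnot c \to (c \to a))
⇔ (\lnot (\lnot c \lor a) \lor \lnot c) \land (\lnot c \to (c \to a))
⇔ (\lnot (\lnot c \lor a) \lor \lnot c) \land (\lnot \lnot c \lor (c \to a))
⇔ (\lnot (\lnot c \lor a) \lor \lnot c) \land (\lnot \lnot c \lor \lnot c \lor a)
⇔ ((\lnot \lnot c \land \lnot a) \lor \lnot c) \land (\lnot \lnot c \lor \lnot c \lor a)
⇔ ((c \land \lnot a) \lor \lnot c) \land (\lnot \lnot c \lor \lnot c \lor a)
⇔ ((c \land \lnot a) \lor \lnot c) \land (c \lor \lnot c \lor a)
⇔ (c \lor \lnot c) \land (\lnot a \lor \lnot c) \land (c \lor \lnot c \lor a)
⇔ \lnot a \lor \lnot c

\lnot a \lor \lnot c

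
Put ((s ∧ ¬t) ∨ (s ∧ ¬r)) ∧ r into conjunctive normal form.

s ∧ (¬t ∨ ¬r) ∧ r

((s ∧ ¬t) ∨ (s ∧ ¬r)) ∧ r
⇔ (s ∨ s) ∧ (s ∨ ¬r) ∧ (¬t ∨ s) ∧ (¬t ∨ ¬r) ∧ r   — distribute ∨ over ∧
⇔ s ∧ (¬t ∨ ¬r) ∧ r   — simplify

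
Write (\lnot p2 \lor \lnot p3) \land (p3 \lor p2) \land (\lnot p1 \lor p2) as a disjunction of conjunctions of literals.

(\lnot p2 \land p3 \land \lnot p1) \lor (\lnot p3 \land p2)

(\lnot p2 \lor \lnot p3) \land (p3 \lor p2) \land (\lnot p1 \lor p2)
≡ (\lnot p2 \land p3 \land \lnot p1) \lor (\lnot p2 \land p3 \land p2) \lor (\lnot p2 \land p2 \land \lnot p1) \lor (\lnot p2 \land p2 \land p2) \lor (\lnot p3 \land p3 \land \lnot p1) \lor (\lnot p3 \land p3 \land p2) \lor (\lnot p3 \land p2 \land \lnot p1) \lor (\lnot p3 \land p2 \land p2)   [distribute \land over \lor]
≡ (\lnot p2 \land p3 \land \lnot p1) \lor (\lnot p3 \land p2)   [simplify]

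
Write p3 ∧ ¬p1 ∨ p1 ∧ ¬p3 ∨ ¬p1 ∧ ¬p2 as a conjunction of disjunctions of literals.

p3 ∧ ¬p1 ∨ p1 ∧ ¬p3 ∨ ¬p1 ∧ ¬p2
≡ (p3 ∨ p1 ∨ ¬p1) ∧ (p3 ∨ p1 ∨ ¬p2) ∧ (p3 ∨ ¬p3 ∨ ¬p1) ∧ (p3 ∨ ¬p3 ∨ ¬p2) ∧ (¬p1 ∨ p1 ∨ ¬p1) ∧ (¬p1 ∨ p1 ∨ ¬p2) ∧ (¬p1 ∨ ¬p3 ∨ ¬p1) ∧ (¬p1 ∨ ¬p3 ∨ ¬p2)   (distribute ∨ over ∧)
≡ (p3 ∨ p1 ∨ ¬p2) ∧ (¬p1 ∨ ¬p3)   (simplify)

(p3 ∨ p1 ∨ ¬p2) ∧ (¬p1 ∨ ¬p3)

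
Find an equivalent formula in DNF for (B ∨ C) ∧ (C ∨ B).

(B ∨ C) ∧ (C ∨ B)
⇔ B ∧ C ∨ B ∧ B ∨ C ∧ C ∨ C ∧ B   (distribute ∧ over ∨)
⇔ B ∨ C   (simplify)

B ∨ C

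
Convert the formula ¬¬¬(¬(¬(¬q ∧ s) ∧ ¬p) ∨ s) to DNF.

¬s ∧ ¬p

¬¬¬(¬(¬(¬q ∧ s) ∧ ¬p) ∨ s)
⇔ ¬(¬(¬(¬q ∧ s) ∧ ¬p) ∨ s)   [double negation]
⇔ ¬¬(¬(¬q ∧ s) ∧ ¬p) ∧ ¬s   [De Morgan]
⇔ ¬(¬q ∧ s) ∧ ¬p ∧ ¬s   [double negation]
⇔ (¬¬q ∨ ¬s) ∧ ¬p ∧ ¬s   [De Morgan]
⇔ (q ∨ ¬s) ∧ ¬p ∧ ¬s   [double negation]
⇔ (q ∧ ¬p ∧ ¬s) ∨ (¬s ∧ ¬p ∧ ¬s)   [distribute ∧ over ∨]
⇔ ¬s ∧ ¬p   [simplify]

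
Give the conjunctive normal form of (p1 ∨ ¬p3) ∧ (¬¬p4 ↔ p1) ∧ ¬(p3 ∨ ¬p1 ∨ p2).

(p1 ∨ ¬p3) ∧ (¬¬p4 ↔ p1) ∧ ¬(p3 ∨ ¬p1 ∨ p2)
≡ (p1 ∨ ¬p3) ∧ (¬¬p4 → p1) ∧ (p1 → ¬¬p4) ∧ ¬(p3 ∨ ¬p1 ∨ p2)   [eliminate ↔]
≡ (p1 ∨ ¬p3) ∧ (¬¬¬p4 ∨ p1) ∧ (p1 → ¬¬p4) ∧ ¬(p3 ∨ ¬p1 ∨ p2)   [eliminate →]
≡ (p1 ∨ ¬p3) ∧ (¬¬¬p4 ∨ p1) ∧ (¬p1 ∨ ¬¬p4) ∧ ¬(p3 ∨ ¬p1 ∨ p2)   [eliminate →]
≡ (p1 ∨ ¬p3) ∧ (¬p4 ∨ p1) ∧ (¬p1 ∨ ¬¬p4) ∧ ¬(p3 ∨ ¬p1 ∨ p2)   [double negation]
≡ (p1 ∨ ¬p3) ∧ (¬p4 ∨ p1) ∧ (¬p1 ∨ p4) ∧ ¬(p3 ∨ ¬p1 ∨ p2)   [double negation]
≡ (p1 ∨ ¬p3) ∧ (¬p4 ∨ p1) ∧ (¬p1 ∨ p4) ∧ ¬p3 ∧ ¬¬p1 ∧ ¬p2   [De Morgan]
≡ (p1 ∨ ¬p3) ∧ (¬p4 ∨ p1) ∧ (¬p1 ∨ p4) ∧ ¬p3 ∧ p1 ∧ ¬p2   [double negation]
≡ (¬p1 ∨ p4) ∧ ¬p3 ∧ p1 ∧ ¬p2   [simplify]

(¬p1 ∨ p4) ∧ ¬p3 ∧ p1 ∧ ¬p2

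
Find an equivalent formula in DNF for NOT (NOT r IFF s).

(NOT r AND NOT s) OR (s AND r)

NOT (NOT r IFF s)
≡ NOT ((NOT r IMPLIES s) AND (s IMPLIES NOT r))   [eliminate IFF]
≡ NOT ((NOT NOT r OR s) AND (s IMPLIES NOT r))   [eliminate IMPLIES]
≡ NOT ((NOT NOT r OR s) AND (NOT s OR NOT r))   [eliminate IMPLIES]
≡ NOT (NOT NOT r OR s) OR NOT (NOT s OR NOT r)   [De Morgan]
≡ (NOT NOT NOT r AND NOT s) OR NOT (NOT s OR NOT r)   [De Morgan]
≡ (NOT r AND NOT s) OR NOT (NOT s OR NOT r)   [double negation]
≡ (NOT r AND NOT s) OR (NOT NOT s AND NOT NOT r)   [De Morgan]
≡ (NOT r AND NOT s) OR (s AND NOT NOT r)   [double negation]
≡ (NOT r AND NOT s) OR (s AND r)   [double negation]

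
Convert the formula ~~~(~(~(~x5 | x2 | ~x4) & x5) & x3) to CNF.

~~~(~(~(~x5 | x2 | ~x4) & x5) & x3)
≡ ~(~(~(~x5 | x2 | ~x4) & x5) & x3)   [double negation]
≡ ~~(~(~x5 | x2 | ~x4) & x5) | ~x3   [De Morgan]
≡ (~(~x5 | x2 | ~x4) & x5) | ~x3   [double negation]
≡ (~~x5 & ~x2 & ~~x4 & x5) | ~x3   [De Morgan]
≡ (x5 & ~x2 & ~~x4 & x5) | ~x3   [double negation]
≡ (x5 & ~x2 & x4 & x5) | ~x3   [double negation]
≡ (x5 | ~x3) & (~x2 | ~x3) & (x4 | ~x3) & (x5 | ~x3)   [distribute | over &]
≡ (x5 | ~x3) & (~x2 | ~x3) & (x4 | ~x3)   [simplify]

(x5 | ~x3) & (~x2 | ~x3) & (x4 | ~x3)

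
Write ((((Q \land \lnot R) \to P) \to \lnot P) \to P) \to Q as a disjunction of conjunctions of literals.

((((Q \land \lnot R) \to P) \to \lnot P) \to P) \to Q
⇔ \lnot ((((Q \land \lnot R) \to P) \to \lnot P) \to P) \lor Q   [eliminate \to]
⇔ \lnot (\lnot (((Q \land \lnot R) \to P) \to \lnot P) \lor P) \lor Q   [eliminate \to]
⇔ \lnot (\lnot (\lnot ((Q \land \lnot R) \to P) \lor \lnot P) \lor P) \lor Q   [eliminate \to]
⇔ \lnot (\lnot (\lnot (\lnot (Q \land \lnot R) \lor P) \lor \lnot P) \lor P) \lor Q   [eliminate \to]
⇔ (\lnot \lnot (\lnot (\lnot (Q \land \lnot R) \lor P) \lor \lnot P) \land \lnot P) \lor Q   [De Morgan]
⇔ ((\lnot (\lnot (Q \land \lnot R) \lor P) \lor \lnot P) \land \lnot P) \lor Q   [double negation]
⇔ (((\lnot \lnot (Q \land \lnot R) \land \lnot P) \lor \lnot P) \land \lnot P) \lor Q   [De Morgan]
⇔ (((Q \land \lnot R \land \lnot P) \lor \lnot P) \land \lnot P) \lor Q   [double negation]
⇔ (Q \land \lnot R \land \lnot P \land \lnot P) \lor (\lnot P \land \lnot P) \lor Q   [distribute \land over \lor]
⇔ \lnot P \lor Q   [simplify]

\lnot P \lor Q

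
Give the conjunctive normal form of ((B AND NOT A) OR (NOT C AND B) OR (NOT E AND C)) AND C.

((B AND NOT A) OR (NOT C AND B) OR (NOT E AND C)) AND C
≡ (B OR NOT C OR NOT E) AND (B OR NOT C OR C) AND (B OR B OR NOT E) AND (B OR B OR C) AND (NOT A OR NOT C OR NOT E) AND (NOT A OR NOT C OR C) AND (NOT A OR B OR NOT E) AND (NOT A OR B OR C) AND C   — distribute OR over AND
≡ (B OR NOT E) AND (NOT A OR NOT C OR NOT E) AND C   — simplify

(B OR NOT E) AND (NOT A OR NOT C OR NOT E) AND C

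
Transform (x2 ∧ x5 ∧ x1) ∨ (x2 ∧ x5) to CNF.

(x2 ∧ x5 ∧ x1) ∨ (x2 ∧ x5)
≡ (x2 ∨ x2) ∧ (x2 ∨ x5) ∧ (x5 ∨ x2) ∧ (x5 ∨ x5) ∧ (x1 ∨ x2) ∧ (x1 ∨ x5)   [distribute ∨ over ∧]
≡ x2 ∧ x5   [simplify]

x2 ∧ x5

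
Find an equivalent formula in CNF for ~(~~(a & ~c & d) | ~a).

~(~~(a & ~c & d) | ~a)
= ~~~(a & ~c & d) & ~~a   (De Morgan)
= ~(a & ~c & d) & ~~a   (double negation)
= (~a | ~~c | ~d) & ~~a   (De Morgan)
= (~a | c | ~d) & ~~a   (double negation)
= (~a | c | ~d) & a   (double negation)

(~a | c | ~d) & a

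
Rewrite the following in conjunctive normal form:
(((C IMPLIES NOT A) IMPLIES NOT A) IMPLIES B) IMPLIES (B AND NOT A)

(((C IMPLIES NOT A) IMPLIES NOT A) IMPLIES B) IMPLIES (B AND NOT A)
= NOT (((C IMPLIES NOT A) IMPLIES NOT A) IMPLIES B) OR (B AND NOT A)   [eliminate IMPLIES]
= NOT (NOT ((C IMPLIES NOT A) IMPLIES NOT A) OR B) OR (B AND NOT A)   [eliminate IMPLIES]
= NOT (NOT (NOT (C IMPLIES NOT A) OR NOT A) OR B) OR (B AND NOT A)   [eliminate IMPLIES]
= NOT (NOT (NOT (NOT C OR NOT A) OR NOT A) OR B) OR (B AND NOT A)   [eliminate IMPLIES]
= (NOT NOT (NOT (NOT C OR NOT A) OR NOT A) AND NOT B) OR (B AND NOT A)   [De Morgan]
= ((NOT (NOT C OR NOT A) OR NOT A) AND NOT B) OR (B AND NOT A)   [double negation]
= (((NOT NOT C AND NOT NOT A) OR NOT A) AND NOT B) OR (B AND NOT A)   [De Morgan]
= (((C AND NOT NOT A) OR NOT A) AND NOT B) OR (B AND NOT A)   [double negation]
= (((C AND A) OR NOT A) AND NOT B) OR (B AND NOT A)   [double negation]
= (C OR NOT A OR B) AND (C OR NOT A OR NOT A) AND (A OR NOT A OR B) AND (A OR NOT A OR NOT A) AND (NOT B OR B) AND (NOT B OR NOT A)   [distribute OR over AND]
= (C OR NOT A) AND (NOT B OR NOT A)   [simplify]

(C OR NOT A) AND (NOT B OR NOT A)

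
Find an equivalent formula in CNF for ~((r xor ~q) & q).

~r | ~q

~((r xor ~q) & q)
⇔ ~((r | ~q) & ~(r & ~q) & q)   (expand xor)
⇔ ~(r | ~q) | ~~(r & ~q) | ~q   (De Morgan)
⇔ (~r & ~~q) | ~~(r & ~q) | ~q   (De Morgan)
⇔ (~r & q) | ~~(r & ~q) | ~q   (double negation)
⇔ (~r & q) | (r & ~q) | ~q   (double negation)
⇔ (~r | r | ~q) & (~r | ~q | ~q) & (q | r | ~q) & (q | ~q | ~q)   (distribute | over &)
⇔ ~r | ~q   (simplify)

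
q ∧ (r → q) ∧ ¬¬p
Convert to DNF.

q ∧ (r → q) ∧ ¬¬p
≡ q ∧ (¬r ∨ q) ∧ ¬¬p   — eliminate →
≡ q ∧ (¬r ∨ q) ∧ p   — double negation
≡ (q ∧ ¬r ∧ p) ∨ (q ∧ q ∧ p)   — distribute ∧ over ∨
≡ q ∧ p   — simplify

q ∧ p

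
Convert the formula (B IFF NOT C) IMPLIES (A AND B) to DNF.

(B AND C) OR (NOT C AND NOT B) OR (A AND B)

(B IFF NOT C) IMPLIES (A AND B)
= NOT (B IFF NOT C) OR (A AND B)
= NOT ((B IMPLIES NOT C) AND (NOT C IMPLIES B)) OR (A AND B)
= NOT ((NOT B OR NOT C) AND (NOT C IMPLIES B)) OR (A AND B)
= NOT ((NOT B OR NOT C) AND (NOT NOT C OR B)) OR (A AND B)
= NOT (NOT B OR NOT C) OR NOT (NOT NOT C OR B) OR (A AND B)
= (NOT NOT B AND NOT NOT C) OR NOT (NOT NOT C OR B) OR (A AND B)
= (B AND NOT NOT C) OR NOT (NOT NOT C OR B) OR (A AND B)
= (B AND C) OR NOT (NOT NOT C OR B) OR (A AND B)
= (B AND C) OR (NOT NOT NOT C AND NOT B) OR (A AND B)
= (B AND C) OR (NOT C AND NOT B) OR (A AND B)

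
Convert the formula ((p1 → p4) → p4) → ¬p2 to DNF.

((p1 → p4) → p4) → ¬p2
≡ ¬((p1 → p4) → p4) ∨ ¬p2   [eliminate →]
≡ ¬(¬(p1 → p4) ∨ p4) ∨ ¬p2   [eliminate →]
≡ ¬(¬(¬p1 ∨ p4) ∨ p4) ∨ ¬p2   [eliminate →]
≡ (¬¬(¬p1 ∨ p4) ∧ ¬p4) ∨ ¬p2   [De Morgan]
≡ ((¬p1 ∨ p4) ∧ ¬p4) ∨ ¬p2   [double negation]
≡ (¬p1 ∧ ¬p4) ∨ (p4 ∧ ¬p4) ∨ ¬p2   [distribute ∧ over ∨]
≡ (¬p1 ∧ ¬p4) ∨ ¬p2   [simplify]

(¬p1 ∧ ¬p4) ∨ ¬p2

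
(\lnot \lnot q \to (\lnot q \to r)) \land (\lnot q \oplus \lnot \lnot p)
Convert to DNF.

(\lnot q \land \lnot p) \lor (q \land p)

(\lnot \lnot q \to (\lnot q \to r)) \land (\lnot q \oplus \lnot \lnot p)
≡ (\lnot \lnot \lnot q \lor (\lnot q \to r)) \land (\lnot q \oplus \lnot \lnot p)   (eliminate \to)
≡ (\lnot \lnot \lnot q \lor \lnot \lnot q \lor r) \land (\lnot q \oplus \lnot \lnot p)   (eliminate \to)
≡ (\lnot \lnot \lnot q \lor \lnot \lnot q \lor r) \land ((\lnot q \land \lnot \lnot \lnot p) \lor (\lnot \lnot q \land \lnot \lnot p))   (expand \oplus)
≡ (\lnot q \lor \lnot \lnot q \lor r) \land ((\lnot q \land \lnot \lnot \lnot p) \lor (\lnot \lnot q \land \lnot \lnot p))   (double negation)
≡ (\lnot q \lor q \lor r) \land ((\lnot q \land \lnot \lnot \lnot p) \lor (\lnot \lnot q \land \lnot \lnot p))   (double negation)
≡ (\lnot q \lor q \lor r) \land ((\lnot q \land \lnot p) \lor (\lnot \lnot q \land \lnot \lnot p))   (double negation)
≡ (\lnot q \lor q \lor r) \land ((\lnot q \land \lnot p) \lor (q \land \lnot \lnot p))   (double negation)
≡ (\lnot q \lor q \lor r) \land ((\lnot q \land \lnot p) \lor (q \land p))   (double negation)
≡ (\lnot q \land \lnot q \land \lnot p) \lor (\lnot q \land q \land p) \lor (q \land \lnot q \land \lnot p) \lor (q \land q \land p) \lor (r \land \lnot q \land \lnot p) \lor (r \land q \land p)   (distribute \land over \lor)
≡ (\lnot q \land \lnot p) \lor (q \land p)   (simplify)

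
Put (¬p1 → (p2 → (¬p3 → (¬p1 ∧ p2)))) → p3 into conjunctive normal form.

(¬p1 ∨ p3) ∧ (p2 ∨ p3) ∧ (p1 ∨ ¬p2 ∨ p3)

(¬p1 → (p2 → (¬p3 → (¬p1 ∧ p2)))) → p3
≡ ¬(¬p1 → (p2 → (¬p3 → (¬p1 ∧ p2)))) ∨ p3   (eliminate →)
≡ ¬(¬¬p1 ∨ (p2 → (¬p3 → (¬p1 ∧ p2)))) ∨ p3   (eliminate →)
≡ ¬(¬¬p1 ∨ ¬p2 ∨ (¬p3 → (¬p1 ∧ p2))) ∨ p3   (eliminate →)
≡ ¬(¬¬p1 ∨ ¬p2 ∨ ¬¬p3 ∨ (¬p1 ∧ p2)) ∨ p3   (eliminate →)
≡ (¬¬¬p1 ∧ ¬¬p2 ∧ ¬¬¬p3 ∧ ¬(¬p1 ∧ p2)) ∨ p3   (De Morgan)
≡ (¬p1 ∧ ¬¬p2 ∧ ¬¬¬p3 ∧ ¬(¬p1 ∧ p2)) ∨ p3   (double negation)
≡ (¬p1 ∧ p2 ∧ ¬¬¬p3 ∧ ¬(¬p1 ∧ p2)) ∨ p3   (double negation)
≡ (¬p1 ∧ p2 ∧ ¬p3 ∧ ¬(¬p1 ∧ p2)) ∨ p3   (double negation)
≡ (¬p1 ∧ p2 ∧ ¬p3 ∧ (¬¬p1 ∨ ¬p2)) ∨ p3   (De Morgan)
≡ (¬p1 ∧ p2 ∧ ¬p3 ∧ (p1 ∨ ¬p2)) ∨ p3   (double negation)
≡ (¬p1 ∨ p3) ∧ (p2 ∨ p3) ∧ (¬p3 ∨ p3) ∧ (p1 ∨ ¬p2 ∨ p3)   (distribute ∨ over ∧)
≡ (¬p1 ∨ p3) ∧ (p2 ∨ p3) ∧ (p1 ∨ ¬p2 ∨ p3)   (simplify)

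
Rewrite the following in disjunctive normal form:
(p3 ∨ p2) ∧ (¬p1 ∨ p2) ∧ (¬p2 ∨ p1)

(p3 ∨ p2) ∧ (¬p1 ∨ p2) ∧ (¬p2 ∨ p1)
⇔ (p3 ∧ ¬p1 ∧ ¬p2) ∨ (p3 ∧ ¬p1 ∧ p1) ∨ (p3 ∧ p2 ∧ ¬p2) ∨ (p3 ∧ p2 ∧ p1) ∨ (p2 ∧ ¬p1 ∧ ¬p2) ∨ (p2 ∧ ¬p1 ∧ p1) ∨ (p2 ∧ p2 ∧ ¬p2) ∨ (p2 ∧ p2 ∧ p1)   [distribute ∧ over ∨]
⇔ (p3 ∧ ¬p1 ∧ ¬p2) ∨ (p2 ∧ p1)   [simplify]

(p3 ∧ ¬p1 ∧ ¬p2) ∨ (p2 ∧ p1)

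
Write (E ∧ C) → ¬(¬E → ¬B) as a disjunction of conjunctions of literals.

¬E ∨ ¬C

(E ∧ C) → ¬(¬E → ¬B)
≡ ¬(E ∧ C) ∨ ¬(¬E → ¬B)   (eliminate →)
≡ ¬(E ∧ C) ∨ ¬(¬¬E ∨ ¬B)   (eliminate →)
≡ ¬E ∨ ¬C ∨ ¬(¬¬E ∨ ¬B)   (De Morgan)
≡ ¬E ∨ ¬C ∨ (¬¬¬E ∧ ¬¬B)   (De Morgan)
≡ ¬E ∨ ¬C ∨ (¬E ∧ ¬¬B)   (double negation)
≡ ¬E ∨ ¬C ∨ (¬E ∧ B)   (double negation)
≡ ¬E ∨ ¬C   (simplify)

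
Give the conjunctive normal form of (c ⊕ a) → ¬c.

¬c ∨ a

(c ⊕ a) → ¬c
≡ ¬(c ⊕ a) ∨ ¬c   [eliminate →]
≡ ¬((c ∨ a) ∧ ¬(c ∧ a)) ∨ ¬c   [expand ⊕]
≡ ¬(c ∨ a) ∨ ¬¬(c ∧ a) ∨ ¬c   [De Morgan]
≡ (¬c ∧ ¬a) ∨ ¬¬(c ∧ a) ∨ ¬c   [De Morgan]
≡ (¬c ∧ ¬a) ∨ (c ∧ a) ∨ ¬c   [double negation]
≡ (¬c ∨ c ∨ ¬c) ∧ (¬c ∨ a ∨ ¬c) ∧ (¬a ∨ c ∨ ¬c) ∧ (¬a ∨ a ∨ ¬c)   [distribute ∨ over ∧]
≡ ¬c ∨ a   [simplify]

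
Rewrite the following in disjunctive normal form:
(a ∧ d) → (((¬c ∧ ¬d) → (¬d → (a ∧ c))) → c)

¬a ∨ ¬d ∨ c

(a ∧ d) → (((¬c ∧ ¬d) → (¬d → (a ∧ c))) → c)
≡ ¬(a ∧ d) ∨ (((¬c ∧ ¬d) → (¬d → (a ∧ c))) → c)   (eliminate →)
≡ ¬(a ∧ d) ∨ ¬((¬c ∧ ¬d) → (¬d → (a ∧ c))) ∨ c   (eliminate →)
≡ ¬(a ∧ d) ∨ ¬(¬(¬c ∧ ¬d) ∨ (¬d → (a ∧ c))) ∨ c   (eliminate →)
≡ ¬(a ∧ d) ∨ ¬(¬(¬c ∧ ¬d) ∨ ¬¬d ∨ (a ∧ c)) ∨ c   (eliminate →)
≡ ¬a ∨ ¬d ∨ ¬(¬(¬c ∧ ¬d) ∨ ¬¬d ∨ (a ∧ c)) ∨ c   (De Morgan)
≡ ¬a ∨ ¬d ∨ (¬¬(¬c ∧ ¬d) ∧ ¬¬¬d ∧ ¬(a ∧ c)) ∨ c   (De Morgan)
≡ ¬a ∨ ¬d ∨ (¬c ∧ ¬d ∧ ¬¬¬d ∧ ¬(a ∧ c)) ∨ c   (double negation)
≡ ¬a ∨ ¬d ∨ (¬c ∧ ¬d ∧ ¬d ∧ ¬(a ∧ c)) ∨ c   (double negation)
≡ ¬a ∨ ¬d ∨ (¬c ∧ ¬d ∧ ¬d ∧ (¬a ∨ ¬c)) ∨ c   (De Morgan)
≡ ¬a ∨ ¬d ∨ (¬c ∧ ¬d ∧ ¬d ∧ ¬a) ∨ (¬c ∧ ¬d ∧ ¬d ∧ ¬c) ∨ c   (distribute ∧ over ∨)
≡ ¬a ∨ ¬d ∨ c   (simplify)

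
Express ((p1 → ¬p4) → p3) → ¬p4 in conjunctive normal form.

((p1 → ¬p4) → p3) → ¬p4
= ¬((p1 → ¬p4) → p3) ∨ ¬p4   [eliminate →]
= ¬(¬(p1 → ¬p4) ∨ p3) ∨ ¬p4   [eliminate →]
= ¬(¬(¬p1 ∨ ¬p4) ∨ p3) ∨ ¬p4   [eliminate →]
= (¬¬(¬p1 ∨ ¬p4) ∧ ¬p3) ∨ ¬p4   [De Morgan]
= ((¬p1 ∨ ¬p4) ∧ ¬p3) ∨ ¬p4   [double negation]
= (¬p1 ∨ ¬p4 ∨ ¬p4) ∧ (¬p3 ∨ ¬p4)   [distribute ∨ over ∧]
= (¬p1 ∨ ¬p4) ∧ (¬p3 ∨ ¬p4)   [simplify]

(¬p1 ∨ ¬p4) ∧ (¬p3 ∨ ¬p4)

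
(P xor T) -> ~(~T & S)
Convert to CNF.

(P xor T) -> ~(~T & S)
⇔ ~(P xor T) | ~(~T & S)   [eliminate ->]
⇔ ~((P | T) & ~(P & T)) | ~(~T & S)   [expand xor]
⇔ ~(P | T) | ~~(P & T) | ~(~T & S)   [De Morgan]
⇔ (~P & ~T) | ~~(P & T) | ~(~T & S)   [De Morgan]
⇔ (~P & ~T) | (P & T) | ~(~T & S)   [double negation]
⇔ (~P & ~T) | (P & T) | ~~T | ~S   [De Morgan]
⇔ (~P & ~T) | (P & T) | T | ~S   [double negation]
⇔ (~P | P | T | ~S) & (~P | T | T | ~S) & (~T | P | T | ~S) & (~T | T | T | ~S)   [distribute | over &]
⇔ ~P | T | ~S   [simplify]

~P | T | ~S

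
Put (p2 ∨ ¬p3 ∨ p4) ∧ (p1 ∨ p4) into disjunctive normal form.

(p2 ∧ p1) ∨ (¬p3 ∧ p1) ∨ p4

(p2 ∨ ¬p3 ∨ p4) ∧ (p1 ∨ p4)
⇔ (p2 ∧ p1) ∨ (p2 ∧ p4) ∨ (¬p3 ∧ p1) ∨ (¬p3 ∧ p4) ∨ (p4 ∧ p1) ∨ (p4 ∧ p4)   (distribute ∧ over ∨)
⇔ (p2 ∧ p1) ∨ (¬p3 ∧ p1) ∨ p4   (simplify)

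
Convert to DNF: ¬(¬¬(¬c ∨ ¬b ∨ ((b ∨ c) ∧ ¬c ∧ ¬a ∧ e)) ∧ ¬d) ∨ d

¬(¬¬(¬c ∨ ¬b ∨ ((b ∨ c) ∧ ¬c ∧ ¬a ∧ e)) ∧ ¬d) ∨ d
⇔ ¬¬¬(¬c ∨ ¬b ∨ ((b ∨ c) ∧ ¬c ∧ ¬a ∧ e)) ∨ ¬¬d ∨ d   [De Morgan]
⇔ ¬(¬c ∨ ¬b ∨ ((b ∨ c) ∧ ¬c ∧ ¬a ∧ e)) ∨ ¬¬d ∨ d   [double negation]
⇔ (¬¬c ∧ ¬¬b ∧ ¬((b ∨ c) ∧ ¬c ∧ ¬a ∧ e)) ∨ ¬¬d ∨ d   [De Morgan]
⇔ (c ∧ ¬¬b ∧ ¬((b ∨ c) ∧ ¬c ∧ ¬a ∧ e)) ∨ ¬¬d ∨ d   [double negation]
⇔ (c ∧ b ∧ ¬((b ∨ c) ∧ ¬c ∧ ¬a ∧ e)) ∨ ¬¬d ∨ d   [double negation]
⇔ (c ∧ b ∧ (¬(b ∨ c) ∨ ¬¬c ∨ ¬¬a ∨ ¬e)) ∨ ¬¬d ∨ d   [De Morgan]
⇔ (c ∧ b ∧ ((¬b ∧ ¬c) ∨ ¬¬c ∨ ¬¬a ∨ ¬e)) ∨ ¬¬d ∨ d   [De Morgan]
⇔ (c ∧ b ∧ ((¬b ∧ ¬c) ∨ c ∨ ¬¬a ∨ ¬e)) ∨ ¬¬d ∨ d   [double negation]
⇔ (c ∧ b ∧ ((¬b ∧ ¬c) ∨ c ∨ a ∨ ¬e)) ∨ ¬¬d ∨ d   [double negation]
⇔ (c ∧ b ∧ ((¬b ∧ ¬c) ∨ c ∨ a ∨ ¬e)) ∨ d ∨ d   [double negation]
⇔ (c ∧ b ∧ ¬b ∧ ¬c) ∨ (c ∧ b ∧ c) ∨ (c ∧ b ∧ a) ∨ (c ∧ b ∧ ¬e) ∨ d ∨ d   [distribute ∧ over ∨]
⇔ (c ∧ b) ∨ d   [simplify]

(c ∧ b) ∨ d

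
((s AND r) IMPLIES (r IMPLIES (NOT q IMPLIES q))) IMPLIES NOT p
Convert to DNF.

(s AND r AND NOT q) OR NOT p

((s AND r) IMPLIES (r IMPLIES (NOT q IMPLIES q))) IMPLIES NOT p
⇔ NOT ((s AND r) IMPLIES (r IMPLIES (NOT q IMPLIES q))) OR NOT p   — eliminate IMPLIES
⇔ NOT (NOT (s AND r) OR (r IMPLIES (NOT q IMPLIES q))) OR NOT p   — eliminate IMPLIES
⇔ NOT (NOT (s AND r) OR NOT r OR (NOT q IMPLIES q)) OR NOT p   — eliminate IMPLIES
⇔ NOT (NOT (s AND r) OR NOT r OR NOT NOT q OR q) OR NOT p   — eliminate IMPLIES
⇔ (NOT NOT (s AND r) AND NOT NOT r AND NOT NOT NOT q AND NOT q) OR NOT p   — De Morgan
⇔ (s AND r AND NOT NOT r AND NOT NOT NOT q AND NOT q) OR NOT p   — double negation
⇔ (s AND r AND r AND NOT NOT NOT q AND NOT q) OR NOT p   — double negation
⇔ (s AND r AND r AND NOT q AND NOT q) OR NOT p   — double negation
⇔ (s AND r AND NOT q) OR NOT p   — simplify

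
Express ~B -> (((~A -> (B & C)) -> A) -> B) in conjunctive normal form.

(B | A) & (B | ~A)

~B -> (((~A -> (B & C)) -> A) -> B)
= ~~B | (((~A -> (B & C)) -> A) -> B)   [eliminate ->]
= ~~B | ~((~A -> (B & C)) -> A) | B   [eliminate ->]
= ~~B | ~(~(~A -> (B & C)) | A) | B   [eliminate ->]
= ~~B | ~(~(~~A | (B & C)) | A) | B   [eliminate ->]
= B | ~(~(~~A | (B & C)) | A) | B   [double negation]
= B | (~~(~~A | (B & C)) & ~A) | B   [De Morgan]
= B | ((~~A | (B & C)) & ~A) | B   [double negation]
= B | ((A | (B & C)) & ~A) | B   [double negation]
= (B | A | B | B) & (B | A | C | B) & (B | ~A | B)   [distribute | over &]
= (B | A) & (B | ~A)   [simplify]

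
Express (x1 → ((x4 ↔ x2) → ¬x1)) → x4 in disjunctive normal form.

(x1 → ((x4 ↔ x2) → ¬x1)) → x4
≡ ¬(x1 → ((x4 ↔ x2) → ¬x1)) ∨ x4   [eliminate →]
≡ ¬(¬x1 ∨ ((x4 ↔ x2) → ¬x1)) ∨ x4   [eliminate →]
≡ ¬(¬x1 ∨ ¬(x4 ↔ x2) ∨ ¬x1) ∨ x4   [eliminate →]
≡ ¬(¬x1 ∨ ¬((x4 → x2) ∧ (x2 → x4)) ∨ ¬x1) ∨ x4   [eliminate ↔]
≡ ¬(¬x1 ∨ ¬((¬x4 ∨ x2) ∧ (x2 → x4)) ∨ ¬x1) ∨ x4   [eliminate →]
≡ ¬(¬x1 ∨ ¬((¬x4 ∨ x2) ∧ (¬x2 ∨ x4)) ∨ ¬x1) ∨ x4   [eliminate →]
≡ (¬¬x1 ∧ ¬¬((¬x4 ∨ x2) ∧ (¬x2 ∨ x4)) ∧ ¬¬x1) ∨ x4   [De Morgan]
≡ (x1 ∧ ¬¬((¬x4 ∨ x2) ∧ (¬x2 ∨ x4)) ∧ ¬¬x1) ∨ x4   [double negation]
≡ (x1 ∧ (¬x4 ∨ x2) ∧ (¬x2 ∨ x4) ∧ ¬¬x1) ∨ x4   [double negation]
≡ (x1 ∧ (¬x4 ∨ x2) ∧ (¬x2 ∨ x4) ∧ x1) ∨ x4   [double negation]
≡ (x1 ∧ ¬x4 ∧ ¬x2 ∧ x1) ∨ (x1 ∧ ¬x4 ∧ x4 ∧ x1) ∨ (x1 ∧ x2 ∧ ¬x2 ∧ x1) ∨ (x1 ∧ x2 ∧ x4 ∧ x1) ∨ x4   [distribute ∧ over ∨]
≡ (x1 ∧ ¬x4 ∧ ¬x2) ∨ x4   [simplify]

(x1 ∧ ¬x4 ∧ ¬x2) ∨ x4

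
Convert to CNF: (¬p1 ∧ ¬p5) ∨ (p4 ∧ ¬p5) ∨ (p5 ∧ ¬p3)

(¬p1 ∨ p4 ∨ p5) ∧ (¬p1 ∨ p4 ∨ ¬p3) ∧ (¬p5 ∨ ¬p3)

(¬p1 ∧ ¬p5) ∨ (p4 ∧ ¬p5) ∨ (p5 ∧ ¬p3)
= (¬p1 ∨ p4 ∨ p5) ∧ (¬p1 ∨ p4 ∨ ¬p3) ∧ (¬p1 ∨ ¬p5 ∨ p5) ∧ (¬p1 ∨ ¬p5 ∨ ¬p3) ∧ (¬p5 ∨ p4 ∨ p5) ∧ (¬p5 ∨ p4 ∨ ¬p3) ∧ (¬p5 ∨ ¬p5 ∨ p5) ∧ (¬p5 ∨ ¬p5 ∨ ¬p3)   [distribute ∨ over ∧]
= (¬p1 ∨ p4 ∨ p5) ∧ (¬p1 ∨ p4 ∨ ¬p3) ∧ (¬p5 ∨ ¬p3)   [simplify]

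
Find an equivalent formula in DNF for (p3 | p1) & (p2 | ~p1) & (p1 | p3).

(p3 | p1) & (p2 | ~p1) & (p1 | p3)
≡ (p3 & p2 & p1) | (p3 & p2 & p3) | (p3 & ~p1 & p1) | (p3 & ~p1 & p3) | (p1 & p2 & p1) | (p1 & p2 & p3) | (p1 & ~p1 & p1) | (p1 & ~p1 & p3)   [distribute & over |]
≡ (p3 & p2) | (p3 & ~p1) | (p1 & p2)   [simplify]

(p3 & p2) | (p3 & ~p1) | (p1 & p2)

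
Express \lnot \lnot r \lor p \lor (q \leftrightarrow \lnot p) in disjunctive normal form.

r \lor p \lor (\lnot p \land q)

\lnot \lnot r \lor p \lor (q \leftrightarrow \lnot p)
⇔ \lnot \lnot r \lor p \lor ((q \to \lnot p) \land (\lnot p \to q))   [eliminate \leftrightarrow]
⇔ \lnot \lnot r \lor p \lor ((\lnot q \lor \lnot p) \land (\lnot p \to q))   [eliminate \to]
⇔ \lnot \lnot r \lor p \lor ((\lnot q \lor \lnot p) \land (\lnot \lnot p \lor q))   [eliminate \to]
⇔ r \lor p \lor ((\lnot q \lor \lnot p) \land (\lnot \lnot p \lor q))   [double negation]
⇔ r \lor p \lor ((\lnot q \lor \lnot p) \land (p \lor q))   [double negation]
⇔ r \lor p \lor (\lnot q \land p) \lor (\lnot q \land q) \lor (\lnot p \land p) \lor (\lnot p \land q)   [distribute \land over \lor]
⇔ r \lor p \lor (\lnot p \land q)   [simplify]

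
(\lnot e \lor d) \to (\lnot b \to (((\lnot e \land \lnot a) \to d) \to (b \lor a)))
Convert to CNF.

\lnot d \lor b \lor a

(\lnot e \lor d) \to (\lnot b \to (((\lnot e \land \lnot a) \to d) \to (b \lor a)))
≡ \lnot (\lnot e \lor d) \lor (\lnot b \to (((\lnot e \land \lnot a) \to d) \to (b \lor a)))
≡ \lnot (\lnot e \lor d) \lor \lnot \lnot b \lor (((\lnot e \land \lnot a) \to d) \to (b \lor a))
≡ \lnot (\lnot e \lor d) \lor \lnot \lnot b \lor \lnot ((\lnot e \land \lnot a) \to d) \lor b \lor a
≡ \lnot (\lnot e \lor d) \lor \lnot \lnot b \lor \lnot (\lnot (\lnot e \land \lnot a) \lor d) \lor b \lor a
≡ (\lnot \lnot e \land \lnot d) \lor \lnot \lnot b \lor \lnot (\lnot (\lnot e \land \lnot a) \lor d) \lor b \lor a
≡ (e \land \lnot d) \lor \lnot \lnot b \lor \lnot (\lnot (\lnot e \land \lnot a) \lor d) \lor b \lor a
≡ (e \land \lnot d) \lor b \lor \lnot (\lnot (\lnot e \land \lnot a) \lor d) \lor b \lor a
≡ (e \land \lnot d) \lor b \lor (\lnot \lnot (\lnot e \land \lnot a) \land \lnot d) \lor b \lor a
≡ (e \land \lnot d) \lor b \lor (\lnot e \land \lnot a \land \lnot d) \lor b \lor a
≡ (e \lor b \lor \lnot e \lor b \lor a) \land (e \lor b \lor \lnot a \lor b \lor a) \land (e \lor b \lor \lnot d \lor b \lor a) \land (\lnot d \lor b \lor \lnot e \lor b \lor a) \land (\lnot d \lor b \lor \lnot a \lor b \lor a) \land (\lnot d \lor b \lor \lnot d \lor b \lor a)
≡ \lnot d \lor b \lor a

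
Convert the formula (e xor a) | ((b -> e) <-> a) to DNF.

(e & ~a) | (~e & a) | (b & ~e & ~a) | (a & ~b) | (a & e)

(e xor a) | ((b -> e) <-> a)
⇔ (e & ~a) | (~e & a) | ((b -> e) <-> a)   — expand xor
⇔ (e & ~a) | (~e & a) | (((b -> e) -> a) & (a -> (b -> e)))   — eliminate <->
⇔ (e & ~a) | (~e & a) | ((~(b -> e) | a) & (a -> (b -> e)))   — eliminate ->
⇔ (e & ~a) | (~e & a) | ((~(~b | e) | a) & (a -> (b -> e)))   — eliminate ->
⇔ (e & ~a) | (~e & a) | ((~(~b | e) | a) & (~a | (b -> e)))   — eliminate ->
⇔ (e & ~a) | (~e & a) | ((~(~b | e) | a) & (~a | ~b | e))   — eliminate ->
⇔ (e & ~a) | (~e & a) | (((~~b & ~e) | a) & (~a | ~b | e))   — De Morgan
⇔ (e & ~a) | (~e & a) | (((b & ~e) | a) & (~a | ~b | e))   — double negation
⇔ (e & ~a) | (~e & a) | (b & ~e & ~a) | (b & ~e & ~b) | (b & ~e & e) | (a & ~a) | (a & ~b) | (a & e)   — distribute & over |
⇔ (e & ~a) | (~e & a) | (b & ~e & ~a) | (a & ~b) | (a & e)   — simplify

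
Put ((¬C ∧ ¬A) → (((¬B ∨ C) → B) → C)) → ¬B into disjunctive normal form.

((¬C ∧ ¬A) → (((¬B ∨ C) → B) → C)) → ¬B
≡ ¬((¬C ∧ ¬A) → (((¬B ∨ C) → B) → C)) ∨ ¬B   [eliminate →]
≡ ¬(¬(¬C ∧ ¬A) ∨ (((¬B ∨ C) → B) → C)) ∨ ¬B   [eliminate →]
≡ ¬(¬(¬C ∧ ¬A) ∨ ¬((¬B ∨ C) → B) ∨ C) ∨ ¬B   [eliminate →]
≡ ¬(¬(¬C ∧ ¬A) ∨ ¬(¬(¬B ∨ C) ∨ B) ∨ C) ∨ ¬B   [eliminate →]
≡ (¬¬(¬C ∧ ¬A) ∧ ¬¬(¬(¬B ∨ C) ∨ B) ∧ ¬C) ∨ ¬B   [De Morgan]
≡ (¬C ∧ ¬A ∧ ¬¬(¬(¬B ∨ C) ∨ B) ∧ ¬C) ∨ ¬B   [double negation]
≡ (¬C ∧ ¬A ∧ (¬(¬B ∨ C) ∨ B) ∧ ¬C) ∨ ¬B   [double negation]
≡ (¬C ∧ ¬A ∧ ((¬¬B ∧ ¬C) ∨ B) ∧ ¬C) ∨ ¬B   [De Morgan]
≡ (¬C ∧ ¬A ∧ ((B ∧ ¬C) ∨ B) ∧ ¬C) ∨ ¬B   [double negation]
≡ (¬C ∧ ¬A ∧ B ∧ ¬C ∧ ¬C) ∨ (¬C ∧ ¬A ∧ B ∧ ¬C) ∨ ¬B   [distribute ∧ over ∨]
≡ (¬C ∧ ¬A ∧ B) ∨ ¬B   [simplify]

(¬C ∧ ¬A ∧ B) ∨ ¬B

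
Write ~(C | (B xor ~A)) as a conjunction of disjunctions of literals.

~(C | (B xor ~A))
≡ ~(C | ((B | ~A) & ~(B & ~A)))   [expand xor]
≡ ~C & ~((B | ~A) & ~(B & ~A))   [De Morgan]
≡ ~C & (~(B | ~A) | ~~(B & ~A))   [De Morgan]
≡ ~C & ((~B & ~~A) | ~~(B & ~A))   [De Morgan]
≡ ~C & ((~B & A) | ~~(B & ~A))   [double negation]
≡ ~C & ((~B & A) | (B & ~A))   [double negation]
≡ ~C & (~B | B) & (~B | ~A) & (A | B) & (A | ~A)   [distribute | over &]
≡ ~C & (~B | ~A) & (A | B)   [simplify]

~C & (~B | ~A) & (A | B)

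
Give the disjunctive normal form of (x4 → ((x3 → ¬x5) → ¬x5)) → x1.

(x4 → ((x3 → ¬x5) → ¬x5)) → x1
≡ ¬(x4 → ((x3 → ¬x5) → ¬x5)) ∨ x1
≡ ¬(¬x4 ∨ ((x3 → ¬x5) → ¬x5)) ∨ x1
≡ ¬(¬x4 ∨ ¬(x3 → ¬x5) ∨ ¬x5) ∨ x1
≡ ¬(¬x4 ∨ ¬(¬x3 ∨ ¬x5) ∨ ¬x5) ∨ x1
≡ ¬¬x4 ∧ ¬¬(¬x3 ∨ ¬x5) ∧ ¬¬x5 ∨ x1
≡ x4 ∧ ¬¬(¬x3 ∨ ¬x5) ∧ ¬¬x5 ∨ x1
≡ x4 ∧ (¬x3 ∨ ¬x5) ∧ ¬¬x5 ∨ x1
≡ x4 ∧ (¬x3 ∨ ¬x5) ∧ x5 ∨ x1
≡ x4 ∧ ¬x3 ∧ x5 ∨ x4 ∧ ¬x5 ∧ x5 ∨ x1
≡ x4 ∧ ¬x3 ∧ x5 ∨ x1

x4 ∧ ¬x3 ∧ x5 ∨ x1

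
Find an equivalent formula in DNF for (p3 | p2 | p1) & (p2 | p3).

(p3 | p2 | p1) & (p2 | p3)
≡ (p3 & p2) | (p3 & p3) | (p2 & p2) | (p2 & p3) | (p1 & p2) | (p1 & p3)   — distribute & over |
≡ p3 | p2   — simplify

p3 | p2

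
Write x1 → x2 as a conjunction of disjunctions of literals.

¬x1 ∨ x2

x1 → x2
⇔ ¬x1 ∨ x2   [eliminate →]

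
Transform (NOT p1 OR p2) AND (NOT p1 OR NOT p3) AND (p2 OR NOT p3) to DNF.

(NOT p1 OR p2) AND (NOT p1 OR NOT p3) AND (p2 OR NOT p3)
= (NOT p1 AND NOT p1 AND p2) OR (NOT p1 AND NOT p1 AND NOT p3) OR (NOT p1 AND NOT p3 AND p2) OR (NOT p1 AND NOT p3 AND NOT p3) OR (p2 AND NOT p1 AND p2) OR (p2 AND NOT p1 AND NOT p3) OR (p2 AND NOT p3 AND p2) OR (p2 AND NOT p3 AND NOT p3)   — distribute AND over OR
= (NOT p1 AND p2) OR (NOT p1 AND NOT p3) OR (p2 AND NOT p3)   — simplify

(NOT p1 AND p2) OR (NOT p1 AND NOT p3) OR (p2 AND NOT p3)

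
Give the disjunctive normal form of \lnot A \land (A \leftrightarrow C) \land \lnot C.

\lnot A \land (A \leftrightarrow C) \land \lnot C
≡ \lnot A \land (A \to C) \land (C \to A) \land \lnot C   [eliminate \leftrightarrow]
≡ \lnot A \land (\lnot A \lor C) \land (C \to A) \land \lnot C   [eliminate \to]
≡ \lnot A \land (\lnot A \lor C) \land (\lnot C \lor A) \land \lnot C   [eliminate \to]
≡ (\lnot A \land \lnot A \land \lnot C \land \lnot C) \lor (\lnot A \land \lnot A \land A \land \lnot C) \lor (\lnot A \land C \land \lnot C \land \lnot C) \lor (\lnot A \land C \land A \land \lnot C)   [distribute \land over \lor]
≡ \lnot A \land \lnot C   [simplify]

\lnot A \land \lnot C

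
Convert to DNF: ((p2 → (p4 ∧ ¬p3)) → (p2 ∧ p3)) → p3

¬p2 ∨ (p4 ∧ ¬p3) ∨ p3

((p2 → (p4 ∧ ¬p3)) → (p2 ∧ p3)) → p3
≡ ¬((p2 → (p4 ∧ ¬p3)) → (p2 ∧ p3)) ∨ p3   [eliminate →]
≡ ¬(¬(p2 → (p4 ∧ ¬p3)) ∨ (p2 ∧ p3)) ∨ p3   [eliminate →]
≡ ¬(¬(¬p2 ∨ (p4 ∧ ¬p3)) ∨ (p2 ∧ p3)) ∨ p3   [eliminate →]
≡ (¬¬(¬p2 ∨ (p4 ∧ ¬p3)) ∧ ¬(p2 ∧ p3)) ∨ p3   [De Morgan]
≡ ((¬p2 ∨ (p4 ∧ ¬p3)) ∧ ¬(p2 ∧ p3)) ∨ p3   [double negation]
≡ ((¬p2 ∨ (p4 ∧ ¬p3)) ∧ (¬p2 ∨ ¬p3)) ∨ p3   [De Morgan]
≡ (¬p2 ∧ ¬p2) ∨ (¬p2 ∧ ¬p3) ∨ (p4 ∧ ¬p3 ∧ ¬p2) ∨ (p4 ∧ ¬p3 ∧ ¬p3) ∨ p3   [distribute ∧ over ∨]
≡ ¬p2 ∨ (p4 ∧ ¬p3) ∨ p3   [simplify]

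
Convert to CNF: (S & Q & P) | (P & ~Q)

(S & Q & P) | (P & ~Q)
= (S | P) & (S | ~Q) & (Q | P) & (Q | ~Q) & (P | P) & (P | ~Q)   [distribute | over &]
= (S | ~Q) & P   [simplify]

(S | ~Q) & P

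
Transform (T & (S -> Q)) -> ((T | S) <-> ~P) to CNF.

(~T | S | ~P) & (~T | ~Q | ~P)

(T & (S -> Q)) -> ((T | S) <-> ~P)
= ~(T & (S -> Q)) | ((T | S) <-> ~P)   [eliminate ->]
= ~(T & (~S | Q)) | ((T | S) <-> ~P)   [eliminate ->]
= ~(T & (~S | Q)) | (((T | S) -> ~P) & (~P -> (T | S)))   [eliminate <->]
= ~(T & (~S | Q)) | ((~(T | S) | ~P) & (~P -> (T | S)))   [eliminate ->]
= ~(T & (~S | Q)) | ((~(T | S) | ~P) & (~~P | T | S))   [eliminate ->]
= ~T | ~(~S | Q) | ((~(T | S) | ~P) & (~~P | T | S))   [De Morgan]
= ~T | (~~S & ~Q) | ((~(T | S) | ~P) & (~~P | T | S))   [De Morgan]
= ~T | (S & ~Q) | ((~(T | S) | ~P) & (~~P | T | S))   [double negation]
= ~T | (S & ~Q) | (((~T & ~S) | ~P) & (~~P | T | S))   [De Morgan]
= ~T | (S & ~Q) | (((~T & ~S) | ~P) & (P | T | S))   [double negation]
= (~T | S | ~T | ~P) & (~T | S | ~S | ~P) & (~T | S | P | T | S) & (~T | ~Q | ~T | ~P) & (~T | ~Q | ~S | ~P) & (~T | ~Q | P | T | S)   [distribute | over &]
= (~T | S | ~P) & (~T | ~Q | ~P)   [simplify]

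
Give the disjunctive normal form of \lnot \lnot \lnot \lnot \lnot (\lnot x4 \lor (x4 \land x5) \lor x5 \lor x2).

\lnot \lnot \lnot \lnot \lnot (\lnot x4 \lor (x4 \land x5) \lor x5 \lor x2)
≡ \lnot \lnot \lnot (\lnot x4 \lor (x4 \land x5) \lor x5 \lor x2)
≡ \lnot (\lnot x4 \lor (x4 \land x5) \lor x5 \lor x2)
≡ \lnot \lnot x4 \land \lnot (x4 \land x5) \land \lnot x5 \land \lnot x2
≡ x4 \land \lnot (x4 \land x5) \land \lnot x5 \land \lnot x2
≡ x4 \land (\lnot x4 \lor \lnot x5) \land \lnot x5 \land \lnot x2
≡ (x4 \land \lnot x4 \land \lnot x5 \land \lnot x2) \lor (x4 \land \lnot x5 \land \lnot x5 \land \lnot x2)
≡ x4 \land \lnot x5 \land \lnot x2

x4 \land \lnot x5 \land \lnot x2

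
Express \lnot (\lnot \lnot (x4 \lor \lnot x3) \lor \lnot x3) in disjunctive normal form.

\lnot x4 \land x3

\lnot (\lnot \lnot (x4 \lor \lnot x3) \lor \lnot x3)
≡ \lnot \lnot \lnot (x4 \lor \lnot x3) \land \lnot \lnot x3
≡ \lnot (x4 \lor \lnot x3) \land \lnot \lnot x3
≡ \lnot x4 \land \lnot \lnot x3 \land \lnot \lnot x3
≡ \lnot x4 \land x3 \land \lnot \lnot x3
≡ \lnot x4 \land x3 \land x3
≡ \lnot x4 \land x3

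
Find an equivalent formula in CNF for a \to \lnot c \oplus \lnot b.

(\lnot a \lor \lnot c \lor \lnot b) \land (\lnot a \lor c \lor b)

a \to \lnot c \oplus \lnot b
⇔ \lnot a \lor (\lnot c \oplus \lnot b)   [eliminate \to]
⇔ \lnot a \lor (\lnot c \lor \lnot b) \land \lnot (\lnot c \land \lnot b)   [expand \oplus]
⇔ \lnot a \lor (\lnot c \lor \lnot b) \land (\lnot \lnot c \lor \lnot \lnot b)   [De Morgan]
⇔ \lnot a \lor (\lnot c \lor \lnot b) \land (c \lor \lnot \lnot b)   [double negation]
⇔ \lnot a \lor (\lnot c \lor \lnot b) \land (c \lor b)   [double negation]
⇔ (\lnot a \lor \lnot c \lor \lnot b) \land (\lnot a \lor c \lor b)   [distribute \lor over \land]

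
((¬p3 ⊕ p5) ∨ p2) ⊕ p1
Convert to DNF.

(¬p3 ∧ ¬p5 ∧ ¬p1) ∨ (p3 ∧ p5 ∧ ¬p1) ∨ (p2 ∧ ¬p1) ∨ (p3 ∧ ¬p5 ∧ ¬p2 ∧ p1) ∨ (p5 ∧ ¬p3 ∧ ¬p2 ∧ p1)

((¬p3 ⊕ p5) ∨ p2) ⊕ p1
⇔ (((¬p3 ⊕ p5) ∨ p2) ∧ ¬p1) ∨ (¬((¬p3 ⊕ p5) ∨ p2) ∧ p1)
⇔ (((¬p3 ∧ ¬p5) ∨ (¬¬p3 ∧ p5) ∨ p2) ∧ ¬p1) ∨ (¬((¬p3 ⊕ p5) ∨ p2) ∧ p1)
⇔ (((¬p3 ∧ ¬p5) ∨ (¬¬p3 ∧ p5) ∨ p2) ∧ ¬p1) ∨ (¬((¬p3 ∧ ¬p5) ∨ (¬¬p3 ∧ p5) ∨ p2) ∧ p1)
⇔ (((¬p3 ∧ ¬p5) ∨ (p3 ∧ p5) ∨ p2) ∧ ¬p1) ∨ (¬((¬p3 ∧ ¬p5) ∨ (¬¬p3 ∧ p5) ∨ p2) ∧ p1)
⇔ (((¬p3 ∧ ¬p5) ∨ (p3 ∧ p5) ∨ p2) ∧ ¬p1) ∨ (¬(¬p3 ∧ ¬p5) ∧ ¬(¬¬p3 ∧ p5) ∧ ¬p2 ∧ p1)
⇔ (((¬p3 ∧ ¬p5) ∨ (p3 ∧ p5) ∨ p2) ∧ ¬p1) ∨ ((¬¬p3 ∨ ¬¬p5) ∧ ¬(¬¬p3 ∧ p5) ∧ ¬p2 ∧ p1)
⇔ (((¬p3 ∧ ¬p5) ∨ (p3 ∧ p5) ∨ p2) ∧ ¬p1) ∨ ((p3 ∨ ¬¬p5) ∧ ¬(¬¬p3 ∧ p5) ∧ ¬p2 ∧ p1)
⇔ (((¬p3 ∧ ¬p5) ∨ (p3 ∧ p5) ∨ p2) ∧ ¬p1) ∨ ((p3 ∨ p5) ∧ ¬(¬¬p3 ∧ p5) ∧ ¬p2 ∧ p1)
⇔ (((¬p3 ∧ ¬p5) ∨ (p3 ∧ p5) ∨ p2) ∧ ¬p1) ∨ ((p3 ∨ p5) ∧ (¬¬¬p3 ∨ ¬p5) ∧ ¬p2 ∧ p1)
⇔ (((¬p3 ∧ ¬p5) ∨ (p3 ∧ p5) ∨ p2) ∧ ¬p1) ∨ ((p3 ∨ p5) ∧ (¬p3 ∨ ¬p5) ∧ ¬p2 ∧ p1)
⇔ (¬p3 ∧ ¬p5 ∧ ¬p1) ∨ (p3 ∧ p5 ∧ ¬p1) ∨ (p2 ∧ ¬p1) ∨ (p3 ∧ ¬p3 ∧ ¬p2 ∧ p1) ∨ (p3 ∧ ¬p5 ∧ ¬p2 ∧ p1) ∨ (p5 ∧ ¬p3 ∧ ¬p2 ∧ p1) ∨ (p5 ∧ ¬p5 ∧ ¬p2 ∧ p1)
⇔ (¬p3 ∧ ¬p5 ∧ ¬p1) ∨ (p3 ∧ p5 ∧ ¬p1) ∨ (p2 ∧ ¬p1) ∨ (p3 ∧ ¬p5 ∧ ¬p2 ∧ p1) ∨ (p5 ∧ ¬p3 ∧ ¬p2 ∧ p1)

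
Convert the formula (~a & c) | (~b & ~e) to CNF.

(~a & c) | (~b & ~e)
≡ (~a | ~b) & (~a | ~e) & (c | ~b) & (c | ~e)   (distribute | over &)

(~a | ~b) & (~a | ~e) & (c | ~b) & (c | ~e)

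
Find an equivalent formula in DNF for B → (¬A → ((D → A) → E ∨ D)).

¬B ∨ A ∨ E ∨ D

B → (¬A → ((D → A) → E ∨ D))
≡ ¬B ∨ (¬A → ((D → A) → E ∨ D))   — eliminate →
≡ ¬B ∨ ¬¬A ∨ ((D → A) → E ∨ D)   — eliminate →
≡ ¬B ∨ ¬¬A ∨ ¬(D → A) ∨ E ∨ D   — eliminate →
≡ ¬B ∨ ¬¬A ∨ ¬(¬D ∨ A) ∨ E ∨ D   — eliminate →
≡ ¬B ∨ A ∨ ¬(¬D ∨ A) ∨ E ∨ D   — double negation
≡ ¬B ∨ A ∨ ¬¬D ∧ ¬A ∨ E ∨ D   — De Morgan
≡ ¬B ∨ A ∨ D ∧ ¬A ∨ E ∨ D   — double negation
≡ ¬B ∨ A ∨ E ∨ D   — simplify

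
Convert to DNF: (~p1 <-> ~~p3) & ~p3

p1 & ~p3

(~p1 <-> ~~p3) & ~p3
⇔ (~p1 -> ~~p3) & (~~p3 -> ~p1) & ~p3   [eliminate <->]
⇔ (~~p1 | ~~p3) & (~~p3 -> ~p1) & ~p3   [eliminate ->]
⇔ (~~p1 | ~~p3) & (~~~p3 | ~p1) & ~p3   [eliminate ->]
⇔ (p1 | ~~p3) & (~~~p3 | ~p1) & ~p3   [double negation]
⇔ (p1 | p3) & (~~~p3 | ~p1) & ~p3   [double negation]
⇔ (p1 | p3) & (~p3 | ~p1) & ~p3   [double negation]
⇔ (p1 & ~p3 & ~p3) | (p1 & ~p1 & ~p3) | (p3 & ~p3 & ~p3) | (p3 & ~p1 & ~p3)   [distribute & over |]
⇔ p1 & ~p3   [simplify]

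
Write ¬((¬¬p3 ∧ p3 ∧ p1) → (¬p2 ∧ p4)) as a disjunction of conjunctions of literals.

(p3 ∧ p1 ∧ p2) ∨ (p3 ∧ p1 ∧ ¬p4)

¬((¬¬p3 ∧ p3 ∧ p1) → (¬p2 ∧ p4))
= ¬(¬(¬¬p3 ∧ p3 ∧ p1) ∨ (¬p2 ∧ p4))   — eliminate →
= ¬¬(¬¬p3 ∧ p3 ∧ p1) ∧ ¬(¬p2 ∧ p4)   — De Morgan
= ¬¬p3 ∧ p3 ∧ p1 ∧ ¬(¬p2 ∧ p4)   — double negation
= p3 ∧ p3 ∧ p1 ∧ ¬(¬p2 ∧ p4)   — double negation
= p3 ∧ p3 ∧ p1 ∧ (¬¬p2 ∨ ¬p4)   — De Morgan
= p3 ∧ p3 ∧ p1 ∧ (p2 ∨ ¬p4)   — double negation
= (p3 ∧ p3 ∧ p1 ∧ p2) ∨ (p3 ∧ p3 ∧ p1 ∧ ¬p4)   — distribute ∧ over ∨
= (p3 ∧ p1 ∧ p2) ∨ (p3 ∧ p1 ∧ ¬p4)   — simplify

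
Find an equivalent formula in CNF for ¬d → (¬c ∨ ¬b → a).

¬d → (¬c ∨ ¬b → a)
≡ ¬¬d ∨ (¬c ∨ ¬b → a)   (eliminate →)
≡ ¬¬d ∨ ¬(¬c ∨ ¬b) ∨ a   (eliminate →)
≡ d ∨ ¬(¬c ∨ ¬b) ∨ a   (double negation)
≡ d ∨ ¬¬c ∧ ¬¬b ∨ a   (De Morgan)
≡ d ∨ c ∧ ¬¬b ∨ a   (double negation)
≡ d ∨ c ∧ b ∨ a   (double negation)
≡ (d ∨ c ∨ a) ∧ (d ∨ b ∨ a)   (distribute ∨ over ∧)

(d ∨ c ∨ a) ∧ (d ∨ b ∨ a)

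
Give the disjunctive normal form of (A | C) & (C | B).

(A | C) & (C | B)
≡ (A & C) | (A & B) | (C & C) | (C & B)   [distribute & over |]
≡ (A & B) | C   [simplify]

(A & B) | C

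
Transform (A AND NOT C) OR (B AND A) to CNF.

(A AND NOT C) OR (B AND A)
= (A OR B) AND (A OR A) AND (NOT C OR B) AND (NOT C OR A)   [distribute OR over AND]
= A AND (NOT C OR B)   [simplify]

A AND (NOT C OR B)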